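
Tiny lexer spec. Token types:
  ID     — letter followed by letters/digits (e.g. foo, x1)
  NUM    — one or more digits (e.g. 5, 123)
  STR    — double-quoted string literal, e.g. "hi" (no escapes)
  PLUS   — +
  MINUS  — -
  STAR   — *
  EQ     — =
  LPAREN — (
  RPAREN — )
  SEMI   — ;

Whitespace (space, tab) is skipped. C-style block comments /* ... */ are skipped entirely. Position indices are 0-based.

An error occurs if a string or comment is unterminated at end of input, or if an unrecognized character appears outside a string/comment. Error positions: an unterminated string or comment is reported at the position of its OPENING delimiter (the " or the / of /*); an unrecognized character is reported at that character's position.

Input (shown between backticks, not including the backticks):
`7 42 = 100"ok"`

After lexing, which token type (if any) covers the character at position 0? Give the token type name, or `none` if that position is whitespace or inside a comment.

Answer: NUM

Derivation:
pos=0: emit NUM '7' (now at pos=1)
pos=2: emit NUM '42' (now at pos=4)
pos=5: emit EQ '='
pos=7: emit NUM '100' (now at pos=10)
pos=10: enter STRING mode
pos=10: emit STR "ok" (now at pos=14)
DONE. 5 tokens: [NUM, NUM, EQ, NUM, STR]
Position 0: char is '7' -> NUM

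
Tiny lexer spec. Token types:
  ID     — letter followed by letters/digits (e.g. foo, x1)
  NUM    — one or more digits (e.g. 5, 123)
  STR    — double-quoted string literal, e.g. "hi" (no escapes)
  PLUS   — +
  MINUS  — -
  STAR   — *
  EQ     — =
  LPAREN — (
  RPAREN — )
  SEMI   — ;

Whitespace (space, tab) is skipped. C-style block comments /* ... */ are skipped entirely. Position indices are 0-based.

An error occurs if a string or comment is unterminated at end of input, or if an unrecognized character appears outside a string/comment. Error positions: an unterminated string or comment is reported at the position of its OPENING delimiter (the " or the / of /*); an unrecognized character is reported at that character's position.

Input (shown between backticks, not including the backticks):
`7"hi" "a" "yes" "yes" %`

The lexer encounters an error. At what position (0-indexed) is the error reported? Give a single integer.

Answer: 22

Derivation:
pos=0: emit NUM '7' (now at pos=1)
pos=1: enter STRING mode
pos=1: emit STR "hi" (now at pos=5)
pos=6: enter STRING mode
pos=6: emit STR "a" (now at pos=9)
pos=10: enter STRING mode
pos=10: emit STR "yes" (now at pos=15)
pos=16: enter STRING mode
pos=16: emit STR "yes" (now at pos=21)
pos=22: ERROR — unrecognized char '%'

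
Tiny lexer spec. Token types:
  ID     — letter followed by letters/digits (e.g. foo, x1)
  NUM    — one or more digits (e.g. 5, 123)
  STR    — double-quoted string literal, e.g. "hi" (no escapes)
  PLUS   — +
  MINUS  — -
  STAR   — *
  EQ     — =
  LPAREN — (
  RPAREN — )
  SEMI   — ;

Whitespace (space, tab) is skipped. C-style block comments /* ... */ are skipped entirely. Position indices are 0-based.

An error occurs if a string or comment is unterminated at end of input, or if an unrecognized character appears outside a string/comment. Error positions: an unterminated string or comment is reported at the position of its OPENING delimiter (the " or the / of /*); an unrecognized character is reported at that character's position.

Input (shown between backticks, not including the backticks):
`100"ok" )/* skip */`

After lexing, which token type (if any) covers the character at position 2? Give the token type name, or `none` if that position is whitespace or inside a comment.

pos=0: emit NUM '100' (now at pos=3)
pos=3: enter STRING mode
pos=3: emit STR "ok" (now at pos=7)
pos=8: emit RPAREN ')'
pos=9: enter COMMENT mode (saw '/*')
exit COMMENT mode (now at pos=19)
DONE. 3 tokens: [NUM, STR, RPAREN]
Position 2: char is '0' -> NUM

Answer: NUM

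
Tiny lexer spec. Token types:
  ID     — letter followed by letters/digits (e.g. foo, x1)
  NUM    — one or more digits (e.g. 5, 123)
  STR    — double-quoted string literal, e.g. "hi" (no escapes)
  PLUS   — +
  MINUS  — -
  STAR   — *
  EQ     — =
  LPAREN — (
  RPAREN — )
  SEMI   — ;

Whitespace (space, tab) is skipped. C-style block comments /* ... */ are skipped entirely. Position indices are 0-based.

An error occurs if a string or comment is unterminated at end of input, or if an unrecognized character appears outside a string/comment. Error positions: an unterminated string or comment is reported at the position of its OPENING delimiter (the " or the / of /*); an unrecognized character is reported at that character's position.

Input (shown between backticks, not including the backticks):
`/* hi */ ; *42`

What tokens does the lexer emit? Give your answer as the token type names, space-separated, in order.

pos=0: enter COMMENT mode (saw '/*')
exit COMMENT mode (now at pos=8)
pos=9: emit SEMI ';'
pos=11: emit STAR '*'
pos=12: emit NUM '42' (now at pos=14)
DONE. 3 tokens: [SEMI, STAR, NUM]

Answer: SEMI STAR NUM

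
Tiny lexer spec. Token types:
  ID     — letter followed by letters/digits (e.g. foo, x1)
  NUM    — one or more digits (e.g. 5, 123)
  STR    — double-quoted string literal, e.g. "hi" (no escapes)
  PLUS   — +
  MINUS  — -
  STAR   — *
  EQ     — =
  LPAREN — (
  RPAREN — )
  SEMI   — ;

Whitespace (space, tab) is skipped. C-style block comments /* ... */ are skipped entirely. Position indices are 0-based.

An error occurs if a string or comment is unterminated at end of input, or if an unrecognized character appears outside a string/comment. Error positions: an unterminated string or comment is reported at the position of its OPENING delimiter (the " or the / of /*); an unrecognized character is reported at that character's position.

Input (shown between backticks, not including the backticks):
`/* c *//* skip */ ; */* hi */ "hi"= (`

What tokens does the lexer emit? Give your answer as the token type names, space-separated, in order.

Answer: SEMI STAR STR EQ LPAREN

Derivation:
pos=0: enter COMMENT mode (saw '/*')
exit COMMENT mode (now at pos=7)
pos=7: enter COMMENT mode (saw '/*')
exit COMMENT mode (now at pos=17)
pos=18: emit SEMI ';'
pos=20: emit STAR '*'
pos=21: enter COMMENT mode (saw '/*')
exit COMMENT mode (now at pos=29)
pos=30: enter STRING mode
pos=30: emit STR "hi" (now at pos=34)
pos=34: emit EQ '='
pos=36: emit LPAREN '('
DONE. 5 tokens: [SEMI, STAR, STR, EQ, LPAREN]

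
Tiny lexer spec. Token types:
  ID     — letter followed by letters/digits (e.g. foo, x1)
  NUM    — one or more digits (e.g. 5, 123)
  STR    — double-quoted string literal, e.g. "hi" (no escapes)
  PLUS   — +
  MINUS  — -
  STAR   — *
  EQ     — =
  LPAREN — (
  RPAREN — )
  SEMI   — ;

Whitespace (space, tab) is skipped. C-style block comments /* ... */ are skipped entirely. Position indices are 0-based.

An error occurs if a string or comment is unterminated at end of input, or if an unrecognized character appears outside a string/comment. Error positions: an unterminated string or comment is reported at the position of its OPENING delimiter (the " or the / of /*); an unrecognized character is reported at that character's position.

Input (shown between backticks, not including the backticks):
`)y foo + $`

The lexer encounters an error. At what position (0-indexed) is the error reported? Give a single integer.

pos=0: emit RPAREN ')'
pos=1: emit ID 'y' (now at pos=2)
pos=3: emit ID 'foo' (now at pos=6)
pos=7: emit PLUS '+'
pos=9: ERROR — unrecognized char '$'

Answer: 9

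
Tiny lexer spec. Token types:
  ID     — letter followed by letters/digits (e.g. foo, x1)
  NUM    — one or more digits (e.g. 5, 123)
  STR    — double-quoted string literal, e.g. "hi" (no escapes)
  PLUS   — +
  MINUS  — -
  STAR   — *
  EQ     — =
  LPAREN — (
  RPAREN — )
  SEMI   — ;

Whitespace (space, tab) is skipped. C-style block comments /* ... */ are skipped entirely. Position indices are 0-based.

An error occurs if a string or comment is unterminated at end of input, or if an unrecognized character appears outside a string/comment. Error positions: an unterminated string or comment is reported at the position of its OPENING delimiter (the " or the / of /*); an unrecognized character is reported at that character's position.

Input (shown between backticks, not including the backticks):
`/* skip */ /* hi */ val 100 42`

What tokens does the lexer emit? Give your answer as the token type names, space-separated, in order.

pos=0: enter COMMENT mode (saw '/*')
exit COMMENT mode (now at pos=10)
pos=11: enter COMMENT mode (saw '/*')
exit COMMENT mode (now at pos=19)
pos=20: emit ID 'val' (now at pos=23)
pos=24: emit NUM '100' (now at pos=27)
pos=28: emit NUM '42' (now at pos=30)
DONE. 3 tokens: [ID, NUM, NUM]

Answer: ID NUM NUM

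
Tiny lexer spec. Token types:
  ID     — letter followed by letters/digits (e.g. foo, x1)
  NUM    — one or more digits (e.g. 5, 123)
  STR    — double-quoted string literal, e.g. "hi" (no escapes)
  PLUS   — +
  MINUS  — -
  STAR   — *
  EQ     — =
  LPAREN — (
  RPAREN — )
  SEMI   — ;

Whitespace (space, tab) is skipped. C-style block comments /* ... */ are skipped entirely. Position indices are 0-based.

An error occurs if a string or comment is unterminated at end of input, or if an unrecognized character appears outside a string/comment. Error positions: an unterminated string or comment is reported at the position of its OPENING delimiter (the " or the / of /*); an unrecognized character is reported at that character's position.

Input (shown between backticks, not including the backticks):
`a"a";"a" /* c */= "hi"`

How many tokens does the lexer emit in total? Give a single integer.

Answer: 6

Derivation:
pos=0: emit ID 'a' (now at pos=1)
pos=1: enter STRING mode
pos=1: emit STR "a" (now at pos=4)
pos=4: emit SEMI ';'
pos=5: enter STRING mode
pos=5: emit STR "a" (now at pos=8)
pos=9: enter COMMENT mode (saw '/*')
exit COMMENT mode (now at pos=16)
pos=16: emit EQ '='
pos=18: enter STRING mode
pos=18: emit STR "hi" (now at pos=22)
DONE. 6 tokens: [ID, STR, SEMI, STR, EQ, STR]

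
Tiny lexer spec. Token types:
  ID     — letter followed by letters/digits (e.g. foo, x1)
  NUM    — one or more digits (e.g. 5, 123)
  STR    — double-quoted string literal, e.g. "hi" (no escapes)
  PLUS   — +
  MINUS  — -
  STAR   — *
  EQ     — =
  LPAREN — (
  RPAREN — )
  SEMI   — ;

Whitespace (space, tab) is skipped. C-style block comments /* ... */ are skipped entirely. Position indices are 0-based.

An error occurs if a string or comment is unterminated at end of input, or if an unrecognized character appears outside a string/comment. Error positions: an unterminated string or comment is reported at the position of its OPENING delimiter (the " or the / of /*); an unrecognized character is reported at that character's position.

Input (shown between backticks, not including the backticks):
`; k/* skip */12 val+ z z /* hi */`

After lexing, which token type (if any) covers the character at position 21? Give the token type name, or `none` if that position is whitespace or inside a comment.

Answer: ID

Derivation:
pos=0: emit SEMI ';'
pos=2: emit ID 'k' (now at pos=3)
pos=3: enter COMMENT mode (saw '/*')
exit COMMENT mode (now at pos=13)
pos=13: emit NUM '12' (now at pos=15)
pos=16: emit ID 'val' (now at pos=19)
pos=19: emit PLUS '+'
pos=21: emit ID 'z' (now at pos=22)
pos=23: emit ID 'z' (now at pos=24)
pos=25: enter COMMENT mode (saw '/*')
exit COMMENT mode (now at pos=33)
DONE. 7 tokens: [SEMI, ID, NUM, ID, PLUS, ID, ID]
Position 21: char is 'z' -> ID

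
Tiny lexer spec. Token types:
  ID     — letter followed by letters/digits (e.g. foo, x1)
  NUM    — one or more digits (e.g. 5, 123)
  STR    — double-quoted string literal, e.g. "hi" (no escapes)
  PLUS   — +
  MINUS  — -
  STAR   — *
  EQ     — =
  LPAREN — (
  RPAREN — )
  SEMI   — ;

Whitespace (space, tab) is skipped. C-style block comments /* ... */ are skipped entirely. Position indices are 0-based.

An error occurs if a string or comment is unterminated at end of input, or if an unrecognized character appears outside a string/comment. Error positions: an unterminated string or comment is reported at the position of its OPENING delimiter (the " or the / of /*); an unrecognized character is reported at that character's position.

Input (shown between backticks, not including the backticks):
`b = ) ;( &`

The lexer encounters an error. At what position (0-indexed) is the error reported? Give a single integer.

pos=0: emit ID 'b' (now at pos=1)
pos=2: emit EQ '='
pos=4: emit RPAREN ')'
pos=6: emit SEMI ';'
pos=7: emit LPAREN '('
pos=9: ERROR — unrecognized char '&'

Answer: 9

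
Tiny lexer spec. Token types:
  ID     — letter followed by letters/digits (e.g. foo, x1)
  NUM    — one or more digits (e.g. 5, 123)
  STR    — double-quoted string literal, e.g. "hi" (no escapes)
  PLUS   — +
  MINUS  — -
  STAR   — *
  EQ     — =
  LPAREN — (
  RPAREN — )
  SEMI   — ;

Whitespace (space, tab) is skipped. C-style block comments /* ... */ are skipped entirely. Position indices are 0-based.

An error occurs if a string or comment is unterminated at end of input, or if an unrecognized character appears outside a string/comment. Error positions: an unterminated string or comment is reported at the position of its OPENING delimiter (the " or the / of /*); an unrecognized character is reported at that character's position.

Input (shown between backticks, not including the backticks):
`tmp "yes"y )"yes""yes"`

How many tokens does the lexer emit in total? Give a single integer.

pos=0: emit ID 'tmp' (now at pos=3)
pos=4: enter STRING mode
pos=4: emit STR "yes" (now at pos=9)
pos=9: emit ID 'y' (now at pos=10)
pos=11: emit RPAREN ')'
pos=12: enter STRING mode
pos=12: emit STR "yes" (now at pos=17)
pos=17: enter STRING mode
pos=17: emit STR "yes" (now at pos=22)
DONE. 6 tokens: [ID, STR, ID, RPAREN, STR, STR]

Answer: 6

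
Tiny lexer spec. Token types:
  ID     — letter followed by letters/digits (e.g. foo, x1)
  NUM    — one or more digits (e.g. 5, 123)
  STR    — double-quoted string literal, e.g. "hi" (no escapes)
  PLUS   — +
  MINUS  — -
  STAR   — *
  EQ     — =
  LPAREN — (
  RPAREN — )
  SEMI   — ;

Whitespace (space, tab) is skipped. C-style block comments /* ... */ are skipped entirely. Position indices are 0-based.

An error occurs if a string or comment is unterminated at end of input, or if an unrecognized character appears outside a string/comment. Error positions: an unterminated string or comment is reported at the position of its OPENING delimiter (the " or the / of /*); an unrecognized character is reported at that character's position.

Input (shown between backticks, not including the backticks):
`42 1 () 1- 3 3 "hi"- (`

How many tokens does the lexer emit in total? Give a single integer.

Answer: 11

Derivation:
pos=0: emit NUM '42' (now at pos=2)
pos=3: emit NUM '1' (now at pos=4)
pos=5: emit LPAREN '('
pos=6: emit RPAREN ')'
pos=8: emit NUM '1' (now at pos=9)
pos=9: emit MINUS '-'
pos=11: emit NUM '3' (now at pos=12)
pos=13: emit NUM '3' (now at pos=14)
pos=15: enter STRING mode
pos=15: emit STR "hi" (now at pos=19)
pos=19: emit MINUS '-'
pos=21: emit LPAREN '('
DONE. 11 tokens: [NUM, NUM, LPAREN, RPAREN, NUM, MINUS, NUM, NUM, STR, MINUS, LPAREN]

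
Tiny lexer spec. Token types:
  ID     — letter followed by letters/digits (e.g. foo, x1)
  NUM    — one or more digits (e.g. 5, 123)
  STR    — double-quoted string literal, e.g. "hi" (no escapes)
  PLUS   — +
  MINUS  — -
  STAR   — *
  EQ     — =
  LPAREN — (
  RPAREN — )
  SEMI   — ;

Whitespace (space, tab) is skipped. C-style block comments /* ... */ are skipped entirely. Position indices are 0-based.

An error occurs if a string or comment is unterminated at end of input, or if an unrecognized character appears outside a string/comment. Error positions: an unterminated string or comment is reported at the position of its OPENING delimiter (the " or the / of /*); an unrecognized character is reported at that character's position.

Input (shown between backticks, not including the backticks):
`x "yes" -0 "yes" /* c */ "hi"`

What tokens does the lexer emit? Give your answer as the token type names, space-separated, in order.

Answer: ID STR MINUS NUM STR STR

Derivation:
pos=0: emit ID 'x' (now at pos=1)
pos=2: enter STRING mode
pos=2: emit STR "yes" (now at pos=7)
pos=8: emit MINUS '-'
pos=9: emit NUM '0' (now at pos=10)
pos=11: enter STRING mode
pos=11: emit STR "yes" (now at pos=16)
pos=17: enter COMMENT mode (saw '/*')
exit COMMENT mode (now at pos=24)
pos=25: enter STRING mode
pos=25: emit STR "hi" (now at pos=29)
DONE. 6 tokens: [ID, STR, MINUS, NUM, STR, STR]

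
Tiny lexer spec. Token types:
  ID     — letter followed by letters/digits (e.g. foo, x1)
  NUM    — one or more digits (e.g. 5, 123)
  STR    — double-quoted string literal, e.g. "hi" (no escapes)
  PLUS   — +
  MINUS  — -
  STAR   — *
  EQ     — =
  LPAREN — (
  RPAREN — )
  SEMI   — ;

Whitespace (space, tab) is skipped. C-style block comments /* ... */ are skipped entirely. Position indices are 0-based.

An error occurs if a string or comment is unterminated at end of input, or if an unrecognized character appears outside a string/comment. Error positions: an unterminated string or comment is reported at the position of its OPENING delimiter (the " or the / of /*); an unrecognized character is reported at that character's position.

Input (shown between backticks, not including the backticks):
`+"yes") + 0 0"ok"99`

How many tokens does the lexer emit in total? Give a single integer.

Answer: 8

Derivation:
pos=0: emit PLUS '+'
pos=1: enter STRING mode
pos=1: emit STR "yes" (now at pos=6)
pos=6: emit RPAREN ')'
pos=8: emit PLUS '+'
pos=10: emit NUM '0' (now at pos=11)
pos=12: emit NUM '0' (now at pos=13)
pos=13: enter STRING mode
pos=13: emit STR "ok" (now at pos=17)
pos=17: emit NUM '99' (now at pos=19)
DONE. 8 tokens: [PLUS, STR, RPAREN, PLUS, NUM, NUM, STR, NUM]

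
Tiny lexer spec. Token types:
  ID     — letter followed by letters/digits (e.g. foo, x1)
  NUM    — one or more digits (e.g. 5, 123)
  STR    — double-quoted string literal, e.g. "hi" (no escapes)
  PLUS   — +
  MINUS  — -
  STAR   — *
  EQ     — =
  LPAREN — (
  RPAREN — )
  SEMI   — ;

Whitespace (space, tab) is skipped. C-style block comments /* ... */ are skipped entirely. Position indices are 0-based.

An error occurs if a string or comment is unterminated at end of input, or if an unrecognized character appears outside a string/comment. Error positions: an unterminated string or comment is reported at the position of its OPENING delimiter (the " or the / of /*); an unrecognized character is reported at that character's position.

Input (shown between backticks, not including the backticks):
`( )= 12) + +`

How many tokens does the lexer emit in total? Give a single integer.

Answer: 7

Derivation:
pos=0: emit LPAREN '('
pos=2: emit RPAREN ')'
pos=3: emit EQ '='
pos=5: emit NUM '12' (now at pos=7)
pos=7: emit RPAREN ')'
pos=9: emit PLUS '+'
pos=11: emit PLUS '+'
DONE. 7 tokens: [LPAREN, RPAREN, EQ, NUM, RPAREN, PLUS, PLUS]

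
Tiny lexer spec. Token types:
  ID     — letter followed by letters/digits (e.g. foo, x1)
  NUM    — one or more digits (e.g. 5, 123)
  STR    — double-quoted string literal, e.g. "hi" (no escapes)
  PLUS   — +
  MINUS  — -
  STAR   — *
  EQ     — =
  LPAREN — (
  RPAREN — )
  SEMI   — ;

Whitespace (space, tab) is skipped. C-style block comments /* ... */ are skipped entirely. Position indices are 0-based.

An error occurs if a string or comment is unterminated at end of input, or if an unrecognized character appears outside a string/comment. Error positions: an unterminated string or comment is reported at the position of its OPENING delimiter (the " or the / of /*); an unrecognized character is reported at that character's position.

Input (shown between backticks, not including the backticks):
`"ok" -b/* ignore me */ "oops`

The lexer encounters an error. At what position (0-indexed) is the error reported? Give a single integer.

Answer: 23

Derivation:
pos=0: enter STRING mode
pos=0: emit STR "ok" (now at pos=4)
pos=5: emit MINUS '-'
pos=6: emit ID 'b' (now at pos=7)
pos=7: enter COMMENT mode (saw '/*')
exit COMMENT mode (now at pos=22)
pos=23: enter STRING mode
pos=23: ERROR — unterminated string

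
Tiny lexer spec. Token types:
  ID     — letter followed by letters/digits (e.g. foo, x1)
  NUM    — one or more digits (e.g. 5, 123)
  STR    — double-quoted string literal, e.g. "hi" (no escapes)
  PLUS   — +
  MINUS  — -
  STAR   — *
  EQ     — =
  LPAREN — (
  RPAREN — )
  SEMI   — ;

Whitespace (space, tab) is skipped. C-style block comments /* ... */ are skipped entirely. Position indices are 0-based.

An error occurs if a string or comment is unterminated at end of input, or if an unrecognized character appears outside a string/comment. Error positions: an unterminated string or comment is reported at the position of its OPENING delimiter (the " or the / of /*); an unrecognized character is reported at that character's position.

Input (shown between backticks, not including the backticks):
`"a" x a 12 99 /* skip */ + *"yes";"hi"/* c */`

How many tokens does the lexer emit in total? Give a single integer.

pos=0: enter STRING mode
pos=0: emit STR "a" (now at pos=3)
pos=4: emit ID 'x' (now at pos=5)
pos=6: emit ID 'a' (now at pos=7)
pos=8: emit NUM '12' (now at pos=10)
pos=11: emit NUM '99' (now at pos=13)
pos=14: enter COMMENT mode (saw '/*')
exit COMMENT mode (now at pos=24)
pos=25: emit PLUS '+'
pos=27: emit STAR '*'
pos=28: enter STRING mode
pos=28: emit STR "yes" (now at pos=33)
pos=33: emit SEMI ';'
pos=34: enter STRING mode
pos=34: emit STR "hi" (now at pos=38)
pos=38: enter COMMENT mode (saw '/*')
exit COMMENT mode (now at pos=45)
DONE. 10 tokens: [STR, ID, ID, NUM, NUM, PLUS, STAR, STR, SEMI, STR]

Answer: 10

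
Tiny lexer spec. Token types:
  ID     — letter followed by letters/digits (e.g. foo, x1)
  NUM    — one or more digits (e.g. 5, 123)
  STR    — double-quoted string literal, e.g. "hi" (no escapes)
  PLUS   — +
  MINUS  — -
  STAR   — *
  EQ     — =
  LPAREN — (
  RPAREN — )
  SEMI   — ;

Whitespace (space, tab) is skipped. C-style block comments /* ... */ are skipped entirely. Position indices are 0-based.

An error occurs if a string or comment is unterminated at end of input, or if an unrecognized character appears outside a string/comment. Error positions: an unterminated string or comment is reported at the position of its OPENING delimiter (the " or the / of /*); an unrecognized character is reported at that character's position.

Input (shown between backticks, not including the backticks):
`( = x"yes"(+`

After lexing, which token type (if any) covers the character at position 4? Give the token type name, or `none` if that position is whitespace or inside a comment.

Answer: ID

Derivation:
pos=0: emit LPAREN '('
pos=2: emit EQ '='
pos=4: emit ID 'x' (now at pos=5)
pos=5: enter STRING mode
pos=5: emit STR "yes" (now at pos=10)
pos=10: emit LPAREN '('
pos=11: emit PLUS '+'
DONE. 6 tokens: [LPAREN, EQ, ID, STR, LPAREN, PLUS]
Position 4: char is 'x' -> ID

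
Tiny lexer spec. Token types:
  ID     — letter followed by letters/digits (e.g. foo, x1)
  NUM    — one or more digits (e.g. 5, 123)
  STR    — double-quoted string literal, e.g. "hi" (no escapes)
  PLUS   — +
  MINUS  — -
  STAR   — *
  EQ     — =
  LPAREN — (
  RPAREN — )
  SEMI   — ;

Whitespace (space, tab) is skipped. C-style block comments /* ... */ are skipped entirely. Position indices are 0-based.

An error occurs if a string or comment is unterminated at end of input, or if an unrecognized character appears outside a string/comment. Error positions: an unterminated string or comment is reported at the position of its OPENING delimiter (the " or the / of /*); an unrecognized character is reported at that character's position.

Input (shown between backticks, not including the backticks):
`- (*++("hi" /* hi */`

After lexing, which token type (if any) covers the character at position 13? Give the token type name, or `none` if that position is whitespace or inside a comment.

pos=0: emit MINUS '-'
pos=2: emit LPAREN '('
pos=3: emit STAR '*'
pos=4: emit PLUS '+'
pos=5: emit PLUS '+'
pos=6: emit LPAREN '('
pos=7: enter STRING mode
pos=7: emit STR "hi" (now at pos=11)
pos=12: enter COMMENT mode (saw '/*')
exit COMMENT mode (now at pos=20)
DONE. 7 tokens: [MINUS, LPAREN, STAR, PLUS, PLUS, LPAREN, STR]
Position 13: char is '*' -> none

Answer: none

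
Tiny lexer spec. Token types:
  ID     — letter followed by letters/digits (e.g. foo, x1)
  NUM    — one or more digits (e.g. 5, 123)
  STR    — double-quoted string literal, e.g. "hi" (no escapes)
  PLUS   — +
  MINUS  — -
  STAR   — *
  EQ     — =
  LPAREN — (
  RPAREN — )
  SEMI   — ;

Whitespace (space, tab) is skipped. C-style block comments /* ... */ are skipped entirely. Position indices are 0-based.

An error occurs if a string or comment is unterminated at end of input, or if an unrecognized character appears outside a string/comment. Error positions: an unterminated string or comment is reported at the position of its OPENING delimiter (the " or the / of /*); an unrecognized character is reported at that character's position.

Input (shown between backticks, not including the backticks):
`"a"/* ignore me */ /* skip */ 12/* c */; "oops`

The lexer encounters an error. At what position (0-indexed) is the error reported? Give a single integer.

Answer: 41

Derivation:
pos=0: enter STRING mode
pos=0: emit STR "a" (now at pos=3)
pos=3: enter COMMENT mode (saw '/*')
exit COMMENT mode (now at pos=18)
pos=19: enter COMMENT mode (saw '/*')
exit COMMENT mode (now at pos=29)
pos=30: emit NUM '12' (now at pos=32)
pos=32: enter COMMENT mode (saw '/*')
exit COMMENT mode (now at pos=39)
pos=39: emit SEMI ';'
pos=41: enter STRING mode
pos=41: ERROR — unterminated string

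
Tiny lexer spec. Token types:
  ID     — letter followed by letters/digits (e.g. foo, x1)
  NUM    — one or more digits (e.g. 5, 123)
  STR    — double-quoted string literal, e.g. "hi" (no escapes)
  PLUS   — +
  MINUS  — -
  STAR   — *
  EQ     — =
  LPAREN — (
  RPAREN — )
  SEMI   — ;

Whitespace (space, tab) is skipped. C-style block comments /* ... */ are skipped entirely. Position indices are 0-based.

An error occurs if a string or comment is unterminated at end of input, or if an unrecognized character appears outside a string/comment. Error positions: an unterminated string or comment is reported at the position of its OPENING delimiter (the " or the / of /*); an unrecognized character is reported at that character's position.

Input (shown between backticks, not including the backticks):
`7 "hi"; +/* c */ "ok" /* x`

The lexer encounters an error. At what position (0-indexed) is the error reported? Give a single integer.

pos=0: emit NUM '7' (now at pos=1)
pos=2: enter STRING mode
pos=2: emit STR "hi" (now at pos=6)
pos=6: emit SEMI ';'
pos=8: emit PLUS '+'
pos=9: enter COMMENT mode (saw '/*')
exit COMMENT mode (now at pos=16)
pos=17: enter STRING mode
pos=17: emit STR "ok" (now at pos=21)
pos=22: enter COMMENT mode (saw '/*')
pos=22: ERROR — unterminated comment (reached EOF)

Answer: 22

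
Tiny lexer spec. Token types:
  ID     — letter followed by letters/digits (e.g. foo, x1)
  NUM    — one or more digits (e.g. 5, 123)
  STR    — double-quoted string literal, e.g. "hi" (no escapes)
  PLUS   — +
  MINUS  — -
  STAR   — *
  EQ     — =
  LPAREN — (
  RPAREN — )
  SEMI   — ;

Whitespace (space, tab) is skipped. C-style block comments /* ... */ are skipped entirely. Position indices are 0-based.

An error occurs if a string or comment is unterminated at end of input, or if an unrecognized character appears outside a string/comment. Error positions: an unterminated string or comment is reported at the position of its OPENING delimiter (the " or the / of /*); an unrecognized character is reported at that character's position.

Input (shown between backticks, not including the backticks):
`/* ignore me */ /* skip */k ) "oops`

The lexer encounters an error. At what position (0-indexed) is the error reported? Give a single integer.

Answer: 30

Derivation:
pos=0: enter COMMENT mode (saw '/*')
exit COMMENT mode (now at pos=15)
pos=16: enter COMMENT mode (saw '/*')
exit COMMENT mode (now at pos=26)
pos=26: emit ID 'k' (now at pos=27)
pos=28: emit RPAREN ')'
pos=30: enter STRING mode
pos=30: ERROR — unterminated string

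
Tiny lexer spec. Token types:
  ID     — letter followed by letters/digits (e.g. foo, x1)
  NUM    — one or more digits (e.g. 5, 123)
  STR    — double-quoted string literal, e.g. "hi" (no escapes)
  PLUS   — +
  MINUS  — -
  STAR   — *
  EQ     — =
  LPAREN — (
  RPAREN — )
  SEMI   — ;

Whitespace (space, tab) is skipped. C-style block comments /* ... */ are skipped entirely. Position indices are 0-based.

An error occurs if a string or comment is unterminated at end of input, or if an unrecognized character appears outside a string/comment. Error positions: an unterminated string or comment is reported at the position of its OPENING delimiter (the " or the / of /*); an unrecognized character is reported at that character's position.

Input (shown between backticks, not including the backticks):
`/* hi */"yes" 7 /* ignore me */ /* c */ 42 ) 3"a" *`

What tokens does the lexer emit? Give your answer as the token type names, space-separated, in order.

Answer: STR NUM NUM RPAREN NUM STR STAR

Derivation:
pos=0: enter COMMENT mode (saw '/*')
exit COMMENT mode (now at pos=8)
pos=8: enter STRING mode
pos=8: emit STR "yes" (now at pos=13)
pos=14: emit NUM '7' (now at pos=15)
pos=16: enter COMMENT mode (saw '/*')
exit COMMENT mode (now at pos=31)
pos=32: enter COMMENT mode (saw '/*')
exit COMMENT mode (now at pos=39)
pos=40: emit NUM '42' (now at pos=42)
pos=43: emit RPAREN ')'
pos=45: emit NUM '3' (now at pos=46)
pos=46: enter STRING mode
pos=46: emit STR "a" (now at pos=49)
pos=50: emit STAR '*'
DONE. 7 tokens: [STR, NUM, NUM, RPAREN, NUM, STR, STAR]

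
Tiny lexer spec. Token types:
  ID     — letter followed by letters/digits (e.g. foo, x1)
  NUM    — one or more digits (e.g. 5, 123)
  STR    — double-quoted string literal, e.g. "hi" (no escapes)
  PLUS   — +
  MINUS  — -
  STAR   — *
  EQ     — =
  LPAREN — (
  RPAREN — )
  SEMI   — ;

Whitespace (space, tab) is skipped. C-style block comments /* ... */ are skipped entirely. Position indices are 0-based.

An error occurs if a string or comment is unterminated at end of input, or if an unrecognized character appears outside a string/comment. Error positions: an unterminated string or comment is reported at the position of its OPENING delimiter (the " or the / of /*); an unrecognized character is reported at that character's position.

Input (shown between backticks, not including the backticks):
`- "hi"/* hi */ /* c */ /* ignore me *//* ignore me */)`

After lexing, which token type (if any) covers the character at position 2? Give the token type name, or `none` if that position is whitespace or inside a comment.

Answer: STR

Derivation:
pos=0: emit MINUS '-'
pos=2: enter STRING mode
pos=2: emit STR "hi" (now at pos=6)
pos=6: enter COMMENT mode (saw '/*')
exit COMMENT mode (now at pos=14)
pos=15: enter COMMENT mode (saw '/*')
exit COMMENT mode (now at pos=22)
pos=23: enter COMMENT mode (saw '/*')
exit COMMENT mode (now at pos=38)
pos=38: enter COMMENT mode (saw '/*')
exit COMMENT mode (now at pos=53)
pos=53: emit RPAREN ')'
DONE. 3 tokens: [MINUS, STR, RPAREN]
Position 2: char is '"' -> STR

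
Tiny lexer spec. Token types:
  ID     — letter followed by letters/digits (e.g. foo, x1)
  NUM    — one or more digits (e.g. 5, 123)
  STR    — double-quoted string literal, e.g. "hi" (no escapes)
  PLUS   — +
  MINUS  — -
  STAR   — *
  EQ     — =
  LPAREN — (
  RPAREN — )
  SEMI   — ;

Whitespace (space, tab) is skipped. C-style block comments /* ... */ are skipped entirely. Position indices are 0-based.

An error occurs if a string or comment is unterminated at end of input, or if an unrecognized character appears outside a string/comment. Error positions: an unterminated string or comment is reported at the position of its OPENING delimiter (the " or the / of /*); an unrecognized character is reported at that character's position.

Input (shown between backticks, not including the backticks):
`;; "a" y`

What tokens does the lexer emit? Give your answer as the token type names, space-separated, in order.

pos=0: emit SEMI ';'
pos=1: emit SEMI ';'
pos=3: enter STRING mode
pos=3: emit STR "a" (now at pos=6)
pos=7: emit ID 'y' (now at pos=8)
DONE. 4 tokens: [SEMI, SEMI, STR, ID]

Answer: SEMI SEMI STR ID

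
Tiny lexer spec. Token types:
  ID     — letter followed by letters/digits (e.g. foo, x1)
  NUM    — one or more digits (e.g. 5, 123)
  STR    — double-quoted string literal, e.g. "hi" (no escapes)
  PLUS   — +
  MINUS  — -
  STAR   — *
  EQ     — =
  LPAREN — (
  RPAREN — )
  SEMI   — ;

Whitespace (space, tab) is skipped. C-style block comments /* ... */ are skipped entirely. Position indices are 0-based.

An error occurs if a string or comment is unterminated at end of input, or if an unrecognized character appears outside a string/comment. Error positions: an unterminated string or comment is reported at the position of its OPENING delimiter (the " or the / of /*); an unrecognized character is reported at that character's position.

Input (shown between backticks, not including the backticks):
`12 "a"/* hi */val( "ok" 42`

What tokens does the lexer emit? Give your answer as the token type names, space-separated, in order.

pos=0: emit NUM '12' (now at pos=2)
pos=3: enter STRING mode
pos=3: emit STR "a" (now at pos=6)
pos=6: enter COMMENT mode (saw '/*')
exit COMMENT mode (now at pos=14)
pos=14: emit ID 'val' (now at pos=17)
pos=17: emit LPAREN '('
pos=19: enter STRING mode
pos=19: emit STR "ok" (now at pos=23)
pos=24: emit NUM '42' (now at pos=26)
DONE. 6 tokens: [NUM, STR, ID, LPAREN, STR, NUM]

Answer: NUM STR ID LPAREN STR NUM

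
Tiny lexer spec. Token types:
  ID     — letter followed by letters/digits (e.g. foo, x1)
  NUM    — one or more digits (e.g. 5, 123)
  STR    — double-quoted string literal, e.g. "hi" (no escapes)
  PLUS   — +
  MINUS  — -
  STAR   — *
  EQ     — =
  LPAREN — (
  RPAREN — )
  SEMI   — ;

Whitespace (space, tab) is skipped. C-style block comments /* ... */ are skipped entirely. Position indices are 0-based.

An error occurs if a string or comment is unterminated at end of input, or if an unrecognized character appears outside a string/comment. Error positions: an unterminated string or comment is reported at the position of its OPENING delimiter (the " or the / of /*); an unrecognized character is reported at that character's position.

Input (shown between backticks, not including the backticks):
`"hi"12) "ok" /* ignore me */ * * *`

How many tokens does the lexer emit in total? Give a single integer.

Answer: 7

Derivation:
pos=0: enter STRING mode
pos=0: emit STR "hi" (now at pos=4)
pos=4: emit NUM '12' (now at pos=6)
pos=6: emit RPAREN ')'
pos=8: enter STRING mode
pos=8: emit STR "ok" (now at pos=12)
pos=13: enter COMMENT mode (saw '/*')
exit COMMENT mode (now at pos=28)
pos=29: emit STAR '*'
pos=31: emit STAR '*'
pos=33: emit STAR '*'
DONE. 7 tokens: [STR, NUM, RPAREN, STR, STAR, STAR, STAR]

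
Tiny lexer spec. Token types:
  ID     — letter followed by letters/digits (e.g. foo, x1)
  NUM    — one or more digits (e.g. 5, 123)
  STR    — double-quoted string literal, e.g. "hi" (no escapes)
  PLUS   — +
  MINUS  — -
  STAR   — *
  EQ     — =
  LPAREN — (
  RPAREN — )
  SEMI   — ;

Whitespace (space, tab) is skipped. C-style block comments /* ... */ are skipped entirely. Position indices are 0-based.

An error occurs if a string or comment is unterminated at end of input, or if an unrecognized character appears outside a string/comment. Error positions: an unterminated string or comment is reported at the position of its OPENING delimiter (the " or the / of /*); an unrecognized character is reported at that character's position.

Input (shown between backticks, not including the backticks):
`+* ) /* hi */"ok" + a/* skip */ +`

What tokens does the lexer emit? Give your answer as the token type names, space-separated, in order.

Answer: PLUS STAR RPAREN STR PLUS ID PLUS

Derivation:
pos=0: emit PLUS '+'
pos=1: emit STAR '*'
pos=3: emit RPAREN ')'
pos=5: enter COMMENT mode (saw '/*')
exit COMMENT mode (now at pos=13)
pos=13: enter STRING mode
pos=13: emit STR "ok" (now at pos=17)
pos=18: emit PLUS '+'
pos=20: emit ID 'a' (now at pos=21)
pos=21: enter COMMENT mode (saw '/*')
exit COMMENT mode (now at pos=31)
pos=32: emit PLUS '+'
DONE. 7 tokens: [PLUS, STAR, RPAREN, STR, PLUS, ID, PLUS]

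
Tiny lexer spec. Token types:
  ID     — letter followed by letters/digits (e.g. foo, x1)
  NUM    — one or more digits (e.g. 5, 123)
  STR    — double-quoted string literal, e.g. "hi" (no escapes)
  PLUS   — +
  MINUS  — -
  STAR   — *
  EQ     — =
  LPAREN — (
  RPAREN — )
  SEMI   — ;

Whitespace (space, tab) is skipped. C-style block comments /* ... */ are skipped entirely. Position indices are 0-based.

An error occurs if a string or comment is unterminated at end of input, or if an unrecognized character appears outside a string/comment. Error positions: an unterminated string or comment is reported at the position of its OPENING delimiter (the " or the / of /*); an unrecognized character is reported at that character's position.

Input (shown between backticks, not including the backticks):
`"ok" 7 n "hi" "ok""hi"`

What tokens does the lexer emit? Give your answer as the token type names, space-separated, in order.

pos=0: enter STRING mode
pos=0: emit STR "ok" (now at pos=4)
pos=5: emit NUM '7' (now at pos=6)
pos=7: emit ID 'n' (now at pos=8)
pos=9: enter STRING mode
pos=9: emit STR "hi" (now at pos=13)
pos=14: enter STRING mode
pos=14: emit STR "ok" (now at pos=18)
pos=18: enter STRING mode
pos=18: emit STR "hi" (now at pos=22)
DONE. 6 tokens: [STR, NUM, ID, STR, STR, STR]

Answer: STR NUM ID STR STR STR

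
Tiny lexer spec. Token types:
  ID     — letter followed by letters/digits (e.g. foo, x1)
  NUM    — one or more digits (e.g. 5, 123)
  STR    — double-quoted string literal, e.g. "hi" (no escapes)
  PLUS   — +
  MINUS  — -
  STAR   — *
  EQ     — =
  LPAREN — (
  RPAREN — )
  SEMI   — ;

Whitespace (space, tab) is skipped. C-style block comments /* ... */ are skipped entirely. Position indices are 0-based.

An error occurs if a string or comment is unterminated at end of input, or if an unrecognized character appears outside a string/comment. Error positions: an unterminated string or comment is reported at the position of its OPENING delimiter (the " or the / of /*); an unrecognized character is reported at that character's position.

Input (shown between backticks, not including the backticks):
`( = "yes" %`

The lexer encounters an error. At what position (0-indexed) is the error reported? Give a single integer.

Answer: 10

Derivation:
pos=0: emit LPAREN '('
pos=2: emit EQ '='
pos=4: enter STRING mode
pos=4: emit STR "yes" (now at pos=9)
pos=10: ERROR — unrecognized char '%'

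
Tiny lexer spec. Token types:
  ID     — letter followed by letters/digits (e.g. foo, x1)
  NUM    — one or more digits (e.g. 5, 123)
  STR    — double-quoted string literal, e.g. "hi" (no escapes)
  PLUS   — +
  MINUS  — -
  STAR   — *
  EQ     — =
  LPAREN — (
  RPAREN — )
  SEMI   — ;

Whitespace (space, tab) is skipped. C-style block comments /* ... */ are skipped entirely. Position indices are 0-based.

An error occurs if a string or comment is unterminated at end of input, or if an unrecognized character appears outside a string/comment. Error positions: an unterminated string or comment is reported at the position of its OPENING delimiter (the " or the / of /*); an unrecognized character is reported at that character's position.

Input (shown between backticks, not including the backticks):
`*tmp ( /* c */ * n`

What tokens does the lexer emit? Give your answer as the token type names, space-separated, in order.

pos=0: emit STAR '*'
pos=1: emit ID 'tmp' (now at pos=4)
pos=5: emit LPAREN '('
pos=7: enter COMMENT mode (saw '/*')
exit COMMENT mode (now at pos=14)
pos=15: emit STAR '*'
pos=17: emit ID 'n' (now at pos=18)
DONE. 5 tokens: [STAR, ID, LPAREN, STAR, ID]

Answer: STAR ID LPAREN STAR ID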